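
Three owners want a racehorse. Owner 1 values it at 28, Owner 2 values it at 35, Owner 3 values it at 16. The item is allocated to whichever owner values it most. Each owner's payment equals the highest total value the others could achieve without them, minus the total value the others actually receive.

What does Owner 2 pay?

Owner 2 has the highest value and receives the item.
Without Owner 2, the item would go to the next-highest value, 28, so the others could achieve 28.
With Owner 2 present and winning, the others receive nothing, so their total is 0.
Payment = 28 - 0 = 28.

28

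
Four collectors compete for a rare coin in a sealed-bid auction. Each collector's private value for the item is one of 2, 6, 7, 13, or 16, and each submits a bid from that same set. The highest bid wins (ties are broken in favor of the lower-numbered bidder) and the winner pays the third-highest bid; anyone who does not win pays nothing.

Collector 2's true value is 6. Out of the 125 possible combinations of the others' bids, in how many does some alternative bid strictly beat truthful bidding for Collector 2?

Others bid (2, 2, 7): truth gives 0; bid 7 gives 4 > 0. Violating.
Others bid (2, 2, 13): truth gives 0; bid 13 gives 4 > 0. Violating.
Others bid (2, 2, 16): truth gives 0; bid 16 gives 4 > 0. Violating.
Others bid (2, 7, 2): truth gives 0; bid 7 gives 4 > 0. Violating.
Others bid (2, 2, 2): truth gives 4; no alternative beats it.
Others bid (2, 2, 6): truth gives 4; no alternative beats it.
(Checking all 125 profiles: 9 have a profitable deviation, 116 do not.)

9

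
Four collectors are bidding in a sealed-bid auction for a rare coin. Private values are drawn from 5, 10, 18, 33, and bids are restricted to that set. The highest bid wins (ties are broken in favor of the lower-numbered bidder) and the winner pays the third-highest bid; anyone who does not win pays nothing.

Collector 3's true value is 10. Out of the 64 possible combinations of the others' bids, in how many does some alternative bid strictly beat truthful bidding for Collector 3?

6

Others bid (5, 5, 18): truth gives 0; bid 18 gives 5 > 0. Violating.
Others bid (5, 5, 33): truth gives 0; bid 33 gives 5 > 0. Violating.
Others bid (5, 10, 5): truth gives 0; bid 18 gives 5 > 0. Violating.
Others bid (5, 18, 5): truth gives 0; bid 33 gives 5 > 0. Violating.
Others bid (5, 5, 5): truth gives 5; no alternative beats it.
Others bid (5, 5, 10): truth gives 5; no alternative beats it.
(Checking all 64 profiles: 6 have a profitable deviation, 58 do not.)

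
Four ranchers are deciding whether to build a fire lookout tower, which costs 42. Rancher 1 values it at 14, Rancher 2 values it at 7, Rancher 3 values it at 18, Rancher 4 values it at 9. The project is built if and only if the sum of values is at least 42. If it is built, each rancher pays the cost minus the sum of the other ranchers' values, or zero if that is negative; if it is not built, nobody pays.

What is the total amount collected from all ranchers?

Total value 48 ≥ cost 42, so it is built.
Rancher 1: others sum to 34; max(0, 42 - 34) = 8.
Rancher 2: others sum to 41; max(0, 42 - 41) = 1.
Rancher 3: others sum to 30; max(0, 42 - 30) = 12.
Rancher 4: others sum to 39; max(0, 42 - 39) = 3.
Total collected = 8 + 1 + 12 + 3 = 24.

24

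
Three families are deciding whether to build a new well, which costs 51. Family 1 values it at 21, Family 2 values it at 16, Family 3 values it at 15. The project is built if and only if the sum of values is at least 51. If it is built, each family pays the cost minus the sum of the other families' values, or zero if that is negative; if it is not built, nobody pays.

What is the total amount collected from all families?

Total value 52 ≥ cost 51, so it is built.
Family 1: others sum to 31; max(0, 51 - 31) = 20.
Family 2: others sum to 36; max(0, 51 - 36) = 15.
Family 3: others sum to 37; max(0, 51 - 37) = 14.
Total collected = 20 + 15 + 14 = 49.

49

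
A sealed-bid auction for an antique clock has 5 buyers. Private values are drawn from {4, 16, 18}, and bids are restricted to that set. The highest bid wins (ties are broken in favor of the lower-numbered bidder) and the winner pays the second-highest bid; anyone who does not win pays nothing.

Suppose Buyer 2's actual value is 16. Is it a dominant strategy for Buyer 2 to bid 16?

Check each profile of the others' bids and compare truth against every alternative bid.
Others bid (4, 4, 4, 4): truth gives 12, best alternative gives 12.
Others bid (4, 4, 4, 16): truth gives 0, best alternative gives 0.
Others bid (4, 4, 4, 18): truth gives 0, best alternative gives 0.
Others bid (4, 4, 16, 4): truth gives 0, best alternative gives 0.
Others bid (4, 4, 16, 16): truth gives 0, best alternative gives 0.
Others bid (4, 4, 16, 18): truth gives 0, best alternative gives 0.
(Remaining 75 profiles checked similarly; truth is weakly best in each.)
In every case the truthful bid is at least as good as any alternative, so it is a dominant strategy.

Yes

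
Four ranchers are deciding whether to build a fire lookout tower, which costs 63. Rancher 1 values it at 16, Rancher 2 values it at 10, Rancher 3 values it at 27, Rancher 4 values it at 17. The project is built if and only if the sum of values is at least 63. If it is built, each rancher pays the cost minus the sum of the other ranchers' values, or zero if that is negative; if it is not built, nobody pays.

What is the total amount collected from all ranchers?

Total value 70 ≥ cost 63, so it is built.
Rancher 1: others sum to 54; max(0, 63 - 54) = 9.
Rancher 2: others sum to 60; max(0, 63 - 60) = 3.
Rancher 3: others sum to 43; max(0, 63 - 43) = 20.
Rancher 4: others sum to 53; max(0, 63 - 53) = 10.
Total collected = 9 + 3 + 20 + 10 = 42.

42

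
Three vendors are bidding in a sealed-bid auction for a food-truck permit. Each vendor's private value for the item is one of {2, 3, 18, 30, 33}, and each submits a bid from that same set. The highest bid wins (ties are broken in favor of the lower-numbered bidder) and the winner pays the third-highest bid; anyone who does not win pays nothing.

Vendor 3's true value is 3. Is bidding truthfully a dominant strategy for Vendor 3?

Consider the case where Vendor 1 bids 2 and Vendor 2 bids 3.
Truthful bid 3: loses, pays 0, utility 0.
Bid 18 instead: wins, pays 2, utility 3 - 2 = 1.
Since 1 > 0, bidding 18 is strictly better here, so truthful bidding is not dominant.

No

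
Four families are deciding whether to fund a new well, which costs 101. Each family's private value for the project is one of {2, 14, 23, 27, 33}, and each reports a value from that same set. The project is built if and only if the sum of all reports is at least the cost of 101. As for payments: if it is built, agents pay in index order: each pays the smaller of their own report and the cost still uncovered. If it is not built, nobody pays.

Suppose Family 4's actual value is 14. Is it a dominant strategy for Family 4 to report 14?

Yes

Check each profile of the others' reports and compare truth against every alternative report.
Others report (33, 33, 33): truth gives 12, best alternative gives 12.
Others report (27, 33, 33): truth gives 6, best alternative gives 6.
Others report (33, 27, 33): truth gives 6, best alternative gives 6.
Others report (33, 33, 27): truth gives 6, best alternative gives 6.
Others report (23, 33, 33): truth gives 2, best alternative gives 2.
Others report (33, 23, 33): truth gives 2, best alternative gives 2.
(Remaining 119 profiles checked similarly; truth is weakly best in each.)
In every case the truthful report is at least as good as any alternative, so it is a dominant strategy.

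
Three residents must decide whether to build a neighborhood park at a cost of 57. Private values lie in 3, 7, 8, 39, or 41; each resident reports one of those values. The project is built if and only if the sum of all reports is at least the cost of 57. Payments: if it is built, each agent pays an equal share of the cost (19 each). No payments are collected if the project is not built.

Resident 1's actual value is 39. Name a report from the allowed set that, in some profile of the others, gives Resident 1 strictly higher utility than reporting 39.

Suppose Resident 2 reports 8 and Resident 3 reports 8.
Report 39: project not built, utility 0.
Report 41: project built, pays 19, utility 39 - 19 = 20.
So reporting 41 beats truth here (20 > 0).

41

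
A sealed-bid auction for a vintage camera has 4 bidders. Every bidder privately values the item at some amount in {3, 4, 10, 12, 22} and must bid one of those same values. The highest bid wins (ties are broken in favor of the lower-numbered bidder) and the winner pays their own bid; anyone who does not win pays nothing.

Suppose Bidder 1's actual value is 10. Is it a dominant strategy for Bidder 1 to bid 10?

No

Consider the case where Bidder 2 bids 3, Bidder 3 bids 3 and Bidder 4 bids 3.
Truthful bid 10: wins, pays 10, utility 10 - 10 = 0.
Bid 3 instead: wins, pays 3, utility 10 - 3 = 7.
Since 7 > 0, bidding 3 is strictly better here, so truthful bidding is not dominant.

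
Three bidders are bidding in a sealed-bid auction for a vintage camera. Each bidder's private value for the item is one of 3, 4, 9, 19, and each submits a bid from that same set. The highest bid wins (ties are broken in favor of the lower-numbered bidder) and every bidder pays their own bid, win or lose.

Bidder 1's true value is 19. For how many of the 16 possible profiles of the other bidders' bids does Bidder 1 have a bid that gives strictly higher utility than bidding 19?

Others bid (3, 3): truth gives 0; bid 3 gives 16 > 0. Violating.
Others bid (3, 4): truth gives 0; bid 4 gives 15 > 0. Violating.
Others bid (3, 9): truth gives 0; bid 9 gives 10 > 0. Violating.
Others bid (4, 3): truth gives 0; bid 4 gives 15 > 0. Violating.
Others bid (3, 19): truth gives 0; no alternative beats it.
Others bid (4, 19): truth gives 0; no alternative beats it.
(Checking all 16 profiles: 9 have a profitable deviation, 7 do not.)

9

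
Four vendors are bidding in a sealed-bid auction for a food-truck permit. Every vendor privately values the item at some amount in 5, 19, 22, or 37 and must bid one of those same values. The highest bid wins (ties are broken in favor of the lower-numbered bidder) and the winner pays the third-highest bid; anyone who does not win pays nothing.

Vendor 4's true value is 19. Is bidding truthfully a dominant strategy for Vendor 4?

Consider the case where Vendor 1 bids 5, Vendor 2 bids 5 and Vendor 3 bids 19.
Truthful bid 19: loses, pays 0, utility 0.
Bid 22 instead: wins, pays 5, utility 19 - 5 = 14.
Since 14 > 0, bidding 22 is strictly better here, so truthful bidding is not dominant.

No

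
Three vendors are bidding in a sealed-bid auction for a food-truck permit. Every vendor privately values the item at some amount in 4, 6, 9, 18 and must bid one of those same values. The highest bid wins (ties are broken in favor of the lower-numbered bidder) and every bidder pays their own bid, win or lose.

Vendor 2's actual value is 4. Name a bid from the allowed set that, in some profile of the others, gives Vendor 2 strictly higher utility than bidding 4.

6

Suppose Vendor 1 bids 4 and Vendor 3 bids 4.
Bid 4: loses but pays 4, utility -4.
Bid 6: wins, pays 6, utility 4 - 6 = -2.
So bidding 6 beats truth here (-2 > -4).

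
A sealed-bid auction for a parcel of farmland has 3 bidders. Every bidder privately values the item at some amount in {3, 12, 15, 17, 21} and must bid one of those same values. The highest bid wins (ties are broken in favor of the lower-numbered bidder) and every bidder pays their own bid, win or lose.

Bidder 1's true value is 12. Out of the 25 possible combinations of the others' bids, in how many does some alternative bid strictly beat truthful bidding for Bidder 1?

22

Others bid (3, 3): truth gives 0; bid 3 gives 9 > 0. Violating.
Others bid (3, 15): truth gives -12; bid 3 gives -3 > -12. Violating.
Others bid (3, 17): truth gives -12; bid 3 gives -3 > -12. Violating.
Others bid (3, 21): truth gives -12; bid 3 gives -3 > -12. Violating.
Others bid (3, 12): truth gives 0; no alternative beats it.
Others bid (12, 3): truth gives 0; no alternative beats it.
(Checking all 25 profiles: 22 have a profitable deviation, 3 do not.)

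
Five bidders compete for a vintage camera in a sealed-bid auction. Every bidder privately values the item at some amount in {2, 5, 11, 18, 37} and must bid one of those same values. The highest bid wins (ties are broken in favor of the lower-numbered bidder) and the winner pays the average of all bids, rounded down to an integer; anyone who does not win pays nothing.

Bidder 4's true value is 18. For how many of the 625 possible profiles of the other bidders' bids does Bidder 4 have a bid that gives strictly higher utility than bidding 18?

Others bid (2, 2, 2, 2): truth gives 13; bid 5 gives 16 > 13. Violating.
Others bid (2, 2, 2, 5): truth gives 13; bid 5 gives 15 > 13. Violating.
Others bid (2, 2, 2, 11): truth gives 11; bid 11 gives 13 > 11. Violating.
Others bid (2, 2, 2, 37): truth gives 0; bid 37 gives 2 > 0. Violating.
Others bid (2, 2, 2, 18): truth gives 10; no alternative beats it.
Others bid (2, 2, 5, 18): truth gives 9; no alternative beats it.
(Checking all 625 profiles: 164 have a profitable deviation, 461 do not.)

164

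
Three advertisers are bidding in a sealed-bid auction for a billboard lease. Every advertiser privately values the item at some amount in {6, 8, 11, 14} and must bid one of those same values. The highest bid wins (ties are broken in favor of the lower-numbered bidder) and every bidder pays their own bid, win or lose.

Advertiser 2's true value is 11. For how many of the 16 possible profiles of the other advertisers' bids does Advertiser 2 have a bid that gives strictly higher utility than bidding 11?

12

Others bid (6, 6): truth gives 0; bid 8 gives 3 > 0. Violating.
Others bid (6, 8): truth gives 0; bid 8 gives 3 > 0. Violating.
Others bid (6, 14): truth gives -11; bid 14 gives -3 > -11. Violating.
Others bid (8, 14): truth gives -11; bid 14 gives -3 > -11. Violating.
Others bid (6, 11): truth gives 0; no alternative beats it.
Others bid (8, 6): truth gives 0; no alternative beats it.
(Checking all 16 profiles: 12 have a profitable deviation, 4 do not.)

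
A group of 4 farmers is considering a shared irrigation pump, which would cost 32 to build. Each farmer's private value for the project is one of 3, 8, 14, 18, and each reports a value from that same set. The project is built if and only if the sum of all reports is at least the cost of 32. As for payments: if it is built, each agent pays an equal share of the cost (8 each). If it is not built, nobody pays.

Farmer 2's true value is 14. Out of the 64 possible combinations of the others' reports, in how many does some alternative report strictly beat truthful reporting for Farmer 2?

3

Others report (3, 3, 8): truth gives 0; report 18 gives 6 > 0. Violating.
Others report (3, 8, 3): truth gives 0; report 18 gives 6 > 0. Violating.
Others report (8, 3, 3): truth gives 0; report 18 gives 6 > 0. Violating.
Others report (3, 3, 3): truth gives 0; no alternative beats it.
Others report (3, 3, 14): truth gives 6; no alternative beats it.
(Checking all 64 profiles: 3 have a profitable deviation, 61 do not.)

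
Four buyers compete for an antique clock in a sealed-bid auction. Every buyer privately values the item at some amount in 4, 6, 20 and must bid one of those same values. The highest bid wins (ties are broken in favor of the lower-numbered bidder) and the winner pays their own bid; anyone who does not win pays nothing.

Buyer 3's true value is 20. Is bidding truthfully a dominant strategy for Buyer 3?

No

Consider the case where Buyer 1 bids 4, Buyer 2 bids 4 and Buyer 4 bids 4.
Truthful bid 20: wins, pays 20, utility 20 - 20 = 0.
Bid 6 instead: wins, pays 6, utility 20 - 6 = 14.
Since 14 > 0, bidding 6 is strictly better here, so truthful bidding is not dominant.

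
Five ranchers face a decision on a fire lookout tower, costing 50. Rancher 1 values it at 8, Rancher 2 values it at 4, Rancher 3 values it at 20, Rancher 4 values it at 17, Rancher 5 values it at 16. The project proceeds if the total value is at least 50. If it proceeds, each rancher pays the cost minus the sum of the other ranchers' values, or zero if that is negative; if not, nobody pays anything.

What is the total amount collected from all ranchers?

Total value 65 ≥ cost 50, so it is built.
Rancher 1: others sum to 57; max(0, 50 - 57) = 0.
Rancher 2: others sum to 61; max(0, 50 - 61) = 0.
Rancher 3: others sum to 45; max(0, 50 - 45) = 5.
Rancher 4: others sum to 48; max(0, 50 - 48) = 2.
Rancher 5: others sum to 49; max(0, 50 - 49) = 1.
Total collected = 0 + 0 + 5 + 2 + 1 = 8.

8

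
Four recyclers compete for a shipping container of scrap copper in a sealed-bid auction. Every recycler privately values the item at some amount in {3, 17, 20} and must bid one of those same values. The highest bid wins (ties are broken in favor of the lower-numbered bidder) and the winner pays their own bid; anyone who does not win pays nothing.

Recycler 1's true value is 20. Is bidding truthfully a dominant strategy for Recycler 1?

Consider the case where Recycler 2 bids 3, Recycler 3 bids 3 and Recycler 4 bids 3.
Truthful bid 20: wins, pays 20, utility 20 - 20 = 0.
Bid 3 instead: wins, pays 3, utility 20 - 3 = 17.
Since 17 > 0, bidding 3 is strictly better here, so truthful bidding is not dominant.

No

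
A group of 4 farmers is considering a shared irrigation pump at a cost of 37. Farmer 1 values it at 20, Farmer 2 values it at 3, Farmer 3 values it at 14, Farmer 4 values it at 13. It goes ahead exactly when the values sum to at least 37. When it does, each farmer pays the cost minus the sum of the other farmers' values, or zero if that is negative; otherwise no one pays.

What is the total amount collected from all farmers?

Total value 50 ≥ cost 37, so it is built.
Farmer 1: others sum to 30; max(0, 37 - 30) = 7.
Farmer 2: others sum to 47; max(0, 37 - 47) = 0.
Farmer 3: others sum to 36; max(0, 37 - 36) = 1.
Farmer 4: others sum to 37; max(0, 37 - 37) = 0.
Total collected = 7 + 0 + 1 + 0 = 8.

8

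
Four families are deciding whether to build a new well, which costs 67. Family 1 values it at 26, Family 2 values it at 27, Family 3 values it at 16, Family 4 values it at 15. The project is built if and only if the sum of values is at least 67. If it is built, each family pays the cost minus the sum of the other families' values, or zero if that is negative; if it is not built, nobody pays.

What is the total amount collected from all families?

19

Total value 84 ≥ cost 67, so it is built.
Family 1: others sum to 58; max(0, 67 - 58) = 9.
Family 2: others sum to 57; max(0, 67 - 57) = 10.
Family 3: others sum to 68; max(0, 67 - 68) = 0.
Family 4: others sum to 69; max(0, 67 - 69) = 0.
Total collected = 9 + 10 + 0 + 0 = 19.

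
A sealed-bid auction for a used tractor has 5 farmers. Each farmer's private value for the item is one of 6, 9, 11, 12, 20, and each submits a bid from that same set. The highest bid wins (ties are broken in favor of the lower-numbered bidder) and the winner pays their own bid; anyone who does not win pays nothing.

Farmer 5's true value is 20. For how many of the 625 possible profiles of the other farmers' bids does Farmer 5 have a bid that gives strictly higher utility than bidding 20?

81

Others bid (6, 6, 6, 6): truth gives 0; bid 9 gives 11 > 0. Violating.
Others bid (6, 6, 6, 9): truth gives 0; bid 11 gives 9 > 0. Violating.
Others bid (6, 6, 6, 11): truth gives 0; bid 12 gives 8 > 0. Violating.
Others bid (6, 6, 9, 6): truth gives 0; bid 11 gives 9 > 0. Violating.
Others bid (6, 6, 6, 12): truth gives 0; no alternative beats it.
Others bid (6, 6, 6, 20): truth gives 0; no alternative beats it.
(Checking all 625 profiles: 81 have a profitable deviation, 544 do not.)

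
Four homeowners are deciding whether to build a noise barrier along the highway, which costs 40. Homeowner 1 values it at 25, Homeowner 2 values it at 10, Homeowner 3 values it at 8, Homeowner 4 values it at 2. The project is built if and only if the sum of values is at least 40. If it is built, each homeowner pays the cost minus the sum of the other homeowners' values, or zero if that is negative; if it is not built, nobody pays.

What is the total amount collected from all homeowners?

Total value 45 ≥ cost 40, so it is built.
Homeowner 1: others sum to 20; max(0, 40 - 20) = 20.
Homeowner 2: others sum to 35; max(0, 40 - 35) = 5.
Homeowner 3: others sum to 37; max(0, 40 - 37) = 3.
Homeowner 4: others sum to 43; max(0, 40 - 43) = 0.
Total collected = 20 + 5 + 3 + 0 = 28.

28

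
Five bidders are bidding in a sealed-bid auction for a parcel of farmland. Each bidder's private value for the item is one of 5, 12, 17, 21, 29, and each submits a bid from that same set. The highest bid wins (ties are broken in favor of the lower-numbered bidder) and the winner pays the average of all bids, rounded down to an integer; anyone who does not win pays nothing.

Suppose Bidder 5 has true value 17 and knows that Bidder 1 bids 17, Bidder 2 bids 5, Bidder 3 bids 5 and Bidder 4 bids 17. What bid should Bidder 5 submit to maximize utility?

21

Bid 5: loses, pays 0, utility 0.
Bid 12: loses, pays 0, utility 0.
Bid 17: loses, pays 0, utility 0.
Bid 21: wins, pays 13, utility 17 - 13 = 4.
Bid 29: wins, pays 14, utility 17 - 14 = 3.
The best choice is 21 with utility 4.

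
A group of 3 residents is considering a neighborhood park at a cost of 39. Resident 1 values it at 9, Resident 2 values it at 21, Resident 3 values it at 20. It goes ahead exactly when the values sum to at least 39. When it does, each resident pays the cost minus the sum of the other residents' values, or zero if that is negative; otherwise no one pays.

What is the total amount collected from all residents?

Total value 50 ≥ cost 39, so it is built.
Resident 1: others sum to 41; max(0, 39 - 41) = 0.
Resident 2: others sum to 29; max(0, 39 - 29) = 10.
Resident 3: others sum to 30; max(0, 39 - 30) = 9.
Total collected = 0 + 10 + 9 = 19.

19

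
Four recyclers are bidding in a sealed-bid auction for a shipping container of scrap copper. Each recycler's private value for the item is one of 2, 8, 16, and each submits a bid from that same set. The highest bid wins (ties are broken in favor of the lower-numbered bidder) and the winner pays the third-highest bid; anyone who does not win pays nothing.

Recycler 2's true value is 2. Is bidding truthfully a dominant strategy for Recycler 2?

Check each profile of the others' bids and compare truth against every alternative bid.
Others bid (2, 8, 8): truth gives 0, best alternative gives -6.
Others bid (2, 2, 2): truth gives 0, best alternative gives 0.
Others bid (2, 2, 8): truth gives 0, best alternative gives 0.
Others bid (2, 2, 16): truth gives 0, best alternative gives 0.
Others bid (2, 8, 2): truth gives 0, best alternative gives 0.
Others bid (2, 8, 16): truth gives 0, best alternative gives 0.
(Remaining 21 profiles checked similarly; truth is weakly best in each.)
In every case the truthful bid is at least as good as any alternative, so it is a dominant strategy.

Yes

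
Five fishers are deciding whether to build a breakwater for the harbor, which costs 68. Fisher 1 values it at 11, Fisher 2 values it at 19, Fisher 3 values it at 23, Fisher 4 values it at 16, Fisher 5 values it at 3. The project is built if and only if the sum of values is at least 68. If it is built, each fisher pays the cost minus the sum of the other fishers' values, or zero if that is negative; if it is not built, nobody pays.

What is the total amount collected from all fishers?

Total value 72 ≥ cost 68, so it is built.
Fisher 1: others sum to 61; max(0, 68 - 61) = 7.
Fisher 2: others sum to 53; max(0, 68 - 53) = 15.
Fisher 3: others sum to 49; max(0, 68 - 49) = 19.
Fisher 4: others sum to 56; max(0, 68 - 56) = 12.
Fisher 5: others sum to 69; max(0, 68 - 69) = 0.
Total collected = 7 + 15 + 19 + 12 + 0 = 53.

53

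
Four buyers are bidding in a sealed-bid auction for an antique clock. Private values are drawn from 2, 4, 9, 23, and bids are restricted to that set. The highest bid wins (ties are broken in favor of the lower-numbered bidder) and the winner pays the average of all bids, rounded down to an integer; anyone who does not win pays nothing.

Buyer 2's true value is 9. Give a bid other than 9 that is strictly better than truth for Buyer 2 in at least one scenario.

Suppose Buyer 1 bids 2, Buyer 3 bids 2 and Buyer 4 bids 2.
Bid 9: wins, pays 3, utility 9 - 3 = 6.
Bid 4: wins, pays 2, utility 9 - 2 = 7.
So bidding 4 beats truth here (7 > 6).

4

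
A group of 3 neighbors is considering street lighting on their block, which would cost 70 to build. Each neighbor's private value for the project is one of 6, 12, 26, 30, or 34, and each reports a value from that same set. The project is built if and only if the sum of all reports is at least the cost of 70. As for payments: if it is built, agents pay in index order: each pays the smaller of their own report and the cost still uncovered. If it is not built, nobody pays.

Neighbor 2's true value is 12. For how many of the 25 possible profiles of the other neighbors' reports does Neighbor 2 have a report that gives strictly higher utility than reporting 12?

Others report (30, 34): truth gives 0; report 6 gives 6 > 0. Violating.
Others report (34, 30): truth gives 0; report 6 gives 6 > 0. Violating.
Others report (34, 34): truth gives 0; report 6 gives 6 > 0. Violating.
Others report (6, 6): truth gives 0; no alternative beats it.
Others report (6, 12): truth gives 0; no alternative beats it.
(Checking all 25 profiles: 3 have a profitable deviation, 22 do not.)

3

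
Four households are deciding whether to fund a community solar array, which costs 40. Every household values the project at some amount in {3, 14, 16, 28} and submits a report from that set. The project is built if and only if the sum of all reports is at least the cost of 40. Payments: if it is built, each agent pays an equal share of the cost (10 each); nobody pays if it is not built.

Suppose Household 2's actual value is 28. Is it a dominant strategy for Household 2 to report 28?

Yes

Check each profile of the others' reports and compare truth against every alternative report.
Others report (3, 3, 14): truth gives 18, best alternative gives 0.
Others report (3, 3, 16): truth gives 18, best alternative gives 0.
Others report (3, 14, 3): truth gives 18, best alternative gives 0.
Others report (3, 16, 3): truth gives 18, best alternative gives 0.
Others report (14, 3, 3): truth gives 18, best alternative gives 0.
Others report (16, 3, 3): truth gives 18, best alternative gives 0.
(Remaining 58 profiles checked similarly; truth is weakly best in each.)
In every case the truthful report is at least as good as any alternative, so it is a dominant strategy.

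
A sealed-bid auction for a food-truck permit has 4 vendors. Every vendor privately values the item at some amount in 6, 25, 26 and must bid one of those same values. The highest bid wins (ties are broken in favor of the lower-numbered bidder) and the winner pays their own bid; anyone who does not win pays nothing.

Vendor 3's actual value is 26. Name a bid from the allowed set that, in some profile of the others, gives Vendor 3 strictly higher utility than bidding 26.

Suppose Vendor 1 bids 6, Vendor 2 bids 6 and Vendor 4 bids 6.
Bid 26: wins, pays 26, utility 26 - 26 = 0.
Bid 25: wins, pays 25, utility 26 - 25 = 1.
So bidding 25 beats truth here (1 > 0).

25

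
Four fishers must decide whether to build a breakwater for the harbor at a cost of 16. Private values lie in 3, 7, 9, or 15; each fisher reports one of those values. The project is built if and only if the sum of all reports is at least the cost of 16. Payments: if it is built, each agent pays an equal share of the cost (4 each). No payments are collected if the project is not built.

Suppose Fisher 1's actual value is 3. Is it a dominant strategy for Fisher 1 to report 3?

Yes

Check each profile of the others' reports and compare truth against every alternative report.
Others report (3, 3, 3): truth gives 0, best alternative gives -1.
Others report (3, 3, 7): truth gives -1, best alternative gives -1.
Others report (3, 3, 9): truth gives -1, best alternative gives -1.
Others report (3, 3, 15): truth gives -1, best alternative gives -1.
Others report (3, 7, 3): truth gives -1, best alternative gives -1.
Others report (3, 7, 7): truth gives -1, best alternative gives -1.
(Remaining 58 profiles checked similarly; truth is weakly best in each.)
In every case the truthful report is at least as good as any alternative, so it is a dominant strategy.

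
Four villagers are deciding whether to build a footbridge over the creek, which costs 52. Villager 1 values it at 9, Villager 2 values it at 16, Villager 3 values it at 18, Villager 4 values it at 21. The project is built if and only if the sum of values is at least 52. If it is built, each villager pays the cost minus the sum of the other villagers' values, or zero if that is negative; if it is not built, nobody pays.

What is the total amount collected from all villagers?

19

Total value 64 ≥ cost 52, so it is built.
Villager 1: others sum to 55; max(0, 52 - 55) = 0.
Villager 2: others sum to 48; max(0, 52 - 48) = 4.
Villager 3: others sum to 46; max(0, 52 - 46) = 6.
Villager 4: others sum to 43; max(0, 52 - 43) = 9.
Total collected = 0 + 4 + 6 + 9 = 19.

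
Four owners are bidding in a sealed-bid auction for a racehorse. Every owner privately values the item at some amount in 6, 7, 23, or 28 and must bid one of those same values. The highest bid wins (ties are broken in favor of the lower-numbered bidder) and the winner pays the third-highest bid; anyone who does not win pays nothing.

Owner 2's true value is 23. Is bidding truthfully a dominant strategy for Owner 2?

No

Consider the case where Owner 1 bids 6, Owner 3 bids 6 and Owner 4 bids 28.
Truthful bid 23: loses, pays 0, utility 0.
Bid 28 instead: wins, pays 6, utility 23 - 6 = 17.
Since 17 > 0, bidding 28 is strictly better here, so truthful bidding is not dominant.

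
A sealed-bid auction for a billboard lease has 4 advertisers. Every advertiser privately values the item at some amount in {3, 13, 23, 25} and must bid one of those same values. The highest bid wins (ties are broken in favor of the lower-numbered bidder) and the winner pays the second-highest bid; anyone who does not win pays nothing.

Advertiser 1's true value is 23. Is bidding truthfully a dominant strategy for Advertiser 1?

Yes

Check each profile of the others' bids and compare truth against every alternative bid.
Others bid (3, 3, 3): truth gives 20, best alternative gives 20.
Others bid (3, 3, 13): truth gives 10, best alternative gives 10.
Others bid (3, 13, 3): truth gives 10, best alternative gives 10.
Others bid (3, 13, 13): truth gives 10, best alternative gives 10.
Others bid (13, 3, 3): truth gives 10, best alternative gives 10.
Others bid (13, 3, 13): truth gives 10, best alternative gives 10.
(Remaining 58 profiles checked similarly; truth is weakly best in each.)
In every case the truthful bid is at least as good as any alternative, so it is a dominant strategy.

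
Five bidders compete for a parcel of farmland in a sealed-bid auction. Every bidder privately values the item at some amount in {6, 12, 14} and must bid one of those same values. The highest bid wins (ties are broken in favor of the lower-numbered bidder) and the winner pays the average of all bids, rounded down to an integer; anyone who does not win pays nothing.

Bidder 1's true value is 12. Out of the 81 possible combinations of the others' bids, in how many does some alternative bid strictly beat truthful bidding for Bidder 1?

35

Others bid (6, 6, 6, 6): truth gives 5; bid 6 gives 6 > 5. Violating.
Others bid (6, 6, 6, 14): truth gives 0; bid 14 gives 3 > 0. Violating.
Others bid (6, 6, 12, 14): truth gives 0; bid 14 gives 2 > 0. Violating.
Others bid (6, 6, 14, 6): truth gives 0; bid 14 gives 3 > 0. Violating.
Others bid (6, 6, 6, 12): truth gives 4; no alternative beats it.
Others bid (6, 6, 12, 6): truth gives 4; no alternative beats it.
(Checking all 81 profiles: 35 have a profitable deviation, 46 do not.)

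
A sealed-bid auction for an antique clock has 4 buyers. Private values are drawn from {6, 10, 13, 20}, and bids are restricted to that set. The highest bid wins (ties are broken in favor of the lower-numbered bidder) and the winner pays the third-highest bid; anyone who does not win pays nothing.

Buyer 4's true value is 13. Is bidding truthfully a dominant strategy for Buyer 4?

Consider the case where Buyer 1 bids 6, Buyer 2 bids 6 and Buyer 3 bids 13.
Truthful bid 13: loses, pays 0, utility 0.
Bid 20 instead: wins, pays 6, utility 13 - 6 = 7.
Since 7 > 0, bidding 20 is strictly better here, so truthful bidding is not dominant.

No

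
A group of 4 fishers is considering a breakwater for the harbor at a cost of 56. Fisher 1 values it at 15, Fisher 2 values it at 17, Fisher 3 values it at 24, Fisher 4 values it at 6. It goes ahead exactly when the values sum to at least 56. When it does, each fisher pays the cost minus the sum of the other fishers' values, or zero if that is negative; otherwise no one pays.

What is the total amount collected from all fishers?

Total value 62 ≥ cost 56, so it is built.
Fisher 1: others sum to 47; max(0, 56 - 47) = 9.
Fisher 2: others sum to 45; max(0, 56 - 45) = 11.
Fisher 3: others sum to 38; max(0, 56 - 38) = 18.
Fisher 4: others sum to 56; max(0, 56 - 56) = 0.
Total collected = 9 + 11 + 18 + 0 = 38.

38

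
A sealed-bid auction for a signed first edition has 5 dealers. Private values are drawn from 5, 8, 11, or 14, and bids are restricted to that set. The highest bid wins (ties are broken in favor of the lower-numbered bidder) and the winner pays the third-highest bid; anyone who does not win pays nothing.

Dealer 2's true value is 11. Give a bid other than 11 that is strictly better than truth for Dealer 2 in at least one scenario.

14

Suppose Dealer 1 bids 5, Dealer 3 bids 5, Dealer 4 bids 5 and Dealer 5 bids 14.
Bid 11: loses, pays 0, utility 0.
Bid 14: wins, pays 5, utility 11 - 5 = 6.
So bidding 14 beats truth here (6 > 0).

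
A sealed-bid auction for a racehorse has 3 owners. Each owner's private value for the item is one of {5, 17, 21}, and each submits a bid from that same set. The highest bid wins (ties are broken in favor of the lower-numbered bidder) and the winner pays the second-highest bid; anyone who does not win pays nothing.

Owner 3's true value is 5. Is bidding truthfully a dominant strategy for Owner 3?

Check each profile of the others' bids and compare truth against every alternative bid.
Others bid (5, 5): truth gives 0, best alternative gives 0.
Others bid (5, 17): truth gives 0, best alternative gives 0.
Others bid (5, 21): truth gives 0, best alternative gives 0.
Others bid (17, 5): truth gives 0, best alternative gives 0.
Others bid (17, 17): truth gives 0, best alternative gives 0.
Others bid (17, 21): truth gives 0, best alternative gives 0.
(Remaining 3 profiles checked similarly; truth is weakly best in each.)
In every case the truthful bid is at least as good as any alternative, so it is a dominant strategy.

Yes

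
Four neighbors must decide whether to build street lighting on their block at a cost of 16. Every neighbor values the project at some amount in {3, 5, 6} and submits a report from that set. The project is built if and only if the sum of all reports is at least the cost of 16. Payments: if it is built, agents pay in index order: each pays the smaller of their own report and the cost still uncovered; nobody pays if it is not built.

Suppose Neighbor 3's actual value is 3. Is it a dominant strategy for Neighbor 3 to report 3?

Check each profile of the others' reports and compare truth against every alternative report.
Others report (3, 3, 5): truth gives 0, best alternative gives -2.
Others report (3, 3, 6): truth gives 0, best alternative gives -2.
Others report (3, 5, 3): truth gives 0, best alternative gives -2.
Others report (3, 5, 5): truth gives 0, best alternative gives -2.
Others report (3, 5, 6): truth gives 0, best alternative gives -2.
Others report (3, 6, 3): truth gives 0, best alternative gives -2.
(Remaining 21 profiles checked similarly; truth is weakly best in each.)
In every case the truthful report is at least as good as any alternative, so it is a dominant strategy.

Yes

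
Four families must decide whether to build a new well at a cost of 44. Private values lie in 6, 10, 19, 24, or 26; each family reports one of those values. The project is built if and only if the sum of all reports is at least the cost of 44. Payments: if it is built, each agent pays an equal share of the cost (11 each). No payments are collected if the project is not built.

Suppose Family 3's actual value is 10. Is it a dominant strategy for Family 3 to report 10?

Consider the case where Family 1 reports 6, Family 2 reports 6 and Family 4 reports 24.
Truthful report 10: project built, pays 11, utility 10 - 11 = -1.
Report 6 instead: project not built, utility 0.
Since 0 > -1, reporting 6 is strictly better here, so truthful reporting is not dominant.

No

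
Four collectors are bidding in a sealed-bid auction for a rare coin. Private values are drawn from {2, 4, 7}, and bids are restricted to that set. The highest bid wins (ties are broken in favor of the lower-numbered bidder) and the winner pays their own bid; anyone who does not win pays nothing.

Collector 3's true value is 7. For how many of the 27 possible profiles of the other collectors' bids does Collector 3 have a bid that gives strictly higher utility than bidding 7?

Others bid (2, 2, 2): truth gives 0; bid 4 gives 3 > 0. Violating.
Others bid (2, 2, 4): truth gives 0; bid 4 gives 3 > 0. Violating.
Others bid (2, 2, 7): truth gives 0; no alternative beats it.
Others bid (2, 4, 2): truth gives 0; no alternative beats it.
(Checking all 27 profiles: 2 have a profitable deviation, 25 do not.)

2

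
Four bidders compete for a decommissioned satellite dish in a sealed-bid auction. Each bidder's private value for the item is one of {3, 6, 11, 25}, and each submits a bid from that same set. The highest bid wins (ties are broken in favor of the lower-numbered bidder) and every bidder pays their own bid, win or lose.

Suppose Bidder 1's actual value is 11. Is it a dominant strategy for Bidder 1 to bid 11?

No

Consider the case where Bidder 2 bids 3, Bidder 3 bids 3 and Bidder 4 bids 3.
Truthful bid 11: wins, pays 11, utility 11 - 11 = 0.
Bid 3 instead: wins, pays 3, utility 11 - 3 = 8.
Since 8 > 0, bidding 3 is strictly better here, so truthful bidding is not dominant.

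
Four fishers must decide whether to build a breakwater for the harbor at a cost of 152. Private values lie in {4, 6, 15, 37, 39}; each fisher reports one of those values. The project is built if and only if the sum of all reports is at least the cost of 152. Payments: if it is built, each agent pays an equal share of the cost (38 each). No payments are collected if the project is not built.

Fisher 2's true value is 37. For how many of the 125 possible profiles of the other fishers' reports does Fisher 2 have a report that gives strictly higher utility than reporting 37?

Others report (37, 39, 39): truth gives -1; report 4 gives 0 > -1. Violating.
Others report (39, 37, 39): truth gives -1; report 4 gives 0 > -1. Violating.
Others report (39, 39, 37): truth gives -1; report 4 gives 0 > -1. Violating.
Others report (39, 39, 39): truth gives -1; report 4 gives 0 > -1. Violating.
Others report (4, 4, 4): truth gives 0; no alternative beats it.
Others report (4, 4, 6): truth gives 0; no alternative beats it.
(Checking all 125 profiles: 4 have a profitable deviation, 121 do not.)

4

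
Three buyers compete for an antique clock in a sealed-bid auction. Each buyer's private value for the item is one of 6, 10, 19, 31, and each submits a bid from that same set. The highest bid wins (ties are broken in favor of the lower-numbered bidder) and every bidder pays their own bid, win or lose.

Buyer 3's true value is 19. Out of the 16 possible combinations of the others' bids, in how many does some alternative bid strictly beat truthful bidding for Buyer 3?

13

Others bid (6, 6): truth gives 0; bid 10 gives 9 > 0. Violating.
Others bid (6, 19): truth gives -19; bid 6 gives -6 > -19. Violating.
Others bid (6, 31): truth gives -19; bid 6 gives -6 > -19. Violating.
Others bid (10, 19): truth gives -19; bid 6 gives -6 > -19. Violating.
Others bid (6, 10): truth gives 0; no alternative beats it.
Others bid (10, 6): truth gives 0; no alternative beats it.
(Checking all 16 profiles: 13 have a profitable deviation, 3 do not.)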